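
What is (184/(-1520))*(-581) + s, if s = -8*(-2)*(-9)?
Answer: -13997/190 ≈ -73.668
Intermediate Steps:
s = -144 (s = 16*(-9) = -144)
(184/(-1520))*(-581) + s = (184/(-1520))*(-581) - 144 = (184*(-1/1520))*(-581) - 144 = -23/190*(-581) - 144 = 13363/190 - 144 = -13997/190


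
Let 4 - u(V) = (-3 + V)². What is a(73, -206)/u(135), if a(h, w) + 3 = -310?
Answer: 313/17420 ≈ 0.017968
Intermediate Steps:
u(V) = 4 - (-3 + V)²
a(h, w) = -313 (a(h, w) = -3 - 310 = -313)
a(73, -206)/u(135) = -313/(4 - (-3 + 135)²) = -313/(4 - 1*132²) = -313/(4 - 1*17424) = -313/(4 - 17424) = -313/(-17420) = -313*(-1/17420) = 313/17420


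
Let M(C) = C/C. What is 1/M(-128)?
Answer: 1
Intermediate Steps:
M(C) = 1
1/M(-128) = 1/1 = 1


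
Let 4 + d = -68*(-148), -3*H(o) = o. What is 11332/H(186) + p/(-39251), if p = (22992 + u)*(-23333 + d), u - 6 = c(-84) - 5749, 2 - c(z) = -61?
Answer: 6900851290/1216781 ≈ 5671.4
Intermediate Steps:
H(o) = -o/3
c(z) = 63 (c(z) = 2 - 1*(-61) = 2 + 61 = 63)
d = 10060 (d = -4 - 68*(-148) = -4 + 10064 = 10060)
u = -5680 (u = 6 + (63 - 5749) = 6 - 5686 = -5680)
p = -229782176 (p = (22992 - 5680)*(-23333 + 10060) = 17312*(-13273) = -229782176)
11332/H(186) + p/(-39251) = 11332/((-⅓*186)) - 229782176/(-39251) = 11332/(-62) - 229782176*(-1/39251) = 11332*(-1/62) + 229782176/39251 = -5666/31 + 229782176/39251 = 6900851290/1216781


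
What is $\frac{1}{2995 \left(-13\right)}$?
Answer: $- \frac{1}{38935} \approx -2.5684 \cdot 10^{-5}$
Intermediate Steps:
$\frac{1}{2995 \left(-13\right)} = \frac{1}{-38935} = - \frac{1}{38935}$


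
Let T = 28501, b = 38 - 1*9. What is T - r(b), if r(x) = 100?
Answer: 28401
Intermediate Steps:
b = 29 (b = 38 - 9 = 29)
T - r(b) = 28501 - 1*100 = 28501 - 100 = 28401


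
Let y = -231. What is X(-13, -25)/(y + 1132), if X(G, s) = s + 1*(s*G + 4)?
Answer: 304/901 ≈ 0.33740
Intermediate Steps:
X(G, s) = 4 + s + G*s (X(G, s) = s + 1*(G*s + 4) = s + 1*(4 + G*s) = s + (4 + G*s) = 4 + s + G*s)
X(-13, -25)/(y + 1132) = (4 - 25 - 13*(-25))/(-231 + 1132) = (4 - 25 + 325)/901 = (1/901)*304 = 304/901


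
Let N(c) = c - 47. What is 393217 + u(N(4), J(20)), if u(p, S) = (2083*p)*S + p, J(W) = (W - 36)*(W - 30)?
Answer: -13937866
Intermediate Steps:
J(W) = (-36 + W)*(-30 + W)
N(c) = -47 + c
u(p, S) = p + 2083*S*p (u(p, S) = 2083*S*p + p = p + 2083*S*p)
393217 + u(N(4), J(20)) = 393217 + (-47 + 4)*(1 + 2083*(1080 + 20**2 - 66*20)) = 393217 - 43*(1 + 2083*(1080 + 400 - 1320)) = 393217 - 43*(1 + 2083*160) = 393217 - 43*(1 + 333280) = 393217 - 43*333281 = 393217 - 14331083 = -13937866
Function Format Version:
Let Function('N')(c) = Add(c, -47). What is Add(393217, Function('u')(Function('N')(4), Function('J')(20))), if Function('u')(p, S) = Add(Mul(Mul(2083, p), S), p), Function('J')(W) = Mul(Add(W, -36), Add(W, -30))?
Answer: -13937866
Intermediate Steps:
Function('J')(W) = Mul(Add(-36, W), Add(-30, W))
Function('N')(c) = Add(-47, c)
Function('u')(p, S) = Add(p, Mul(2083, S, p)) (Function('u')(p, S) = Add(Mul(2083, S, p), p) = Add(p, Mul(2083, S, p)))
Add(393217, Function('u')(Function('N')(4), Function('J')(20))) = Add(393217, Mul(Add(-47, 4), Add(1, Mul(2083, Add(1080, Pow(20, 2), Mul(-66, 20)))))) = Add(393217, Mul(-43, Add(1, Mul(2083, Add(1080, 400, -1320))))) = Add(393217, Mul(-43, Add(1, Mul(2083, 160)))) = Add(393217, Mul(-43, Add(1, 333280))) = Add(393217, Mul(-43, 333281)) = Add(393217, -14331083) = -13937866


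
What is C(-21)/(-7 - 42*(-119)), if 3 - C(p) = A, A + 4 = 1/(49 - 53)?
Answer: 29/19964 ≈ 0.0014526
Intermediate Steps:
A = -17/4 (A = -4 + 1/(49 - 53) = -4 + 1/(-4) = -4 - 1/4 = -17/4 ≈ -4.2500)
C(p) = 29/4 (C(p) = 3 - 1*(-17/4) = 3 + 17/4 = 29/4)
C(-21)/(-7 - 42*(-119)) = 29/(4*(-7 - 42*(-119))) = 29/(4*(-7 + 4998)) = (29/4)/4991 = (29/4)*(1/4991) = 29/19964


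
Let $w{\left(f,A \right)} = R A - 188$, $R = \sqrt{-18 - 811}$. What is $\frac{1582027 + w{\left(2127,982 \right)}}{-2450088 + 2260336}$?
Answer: $- \frac{1581839}{189752} - \frac{491 i \sqrt{829}}{94876} \approx -8.3363 - 0.14901 i$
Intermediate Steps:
$R = i \sqrt{829}$ ($R = \sqrt{-829} = i \sqrt{829} \approx 28.792 i$)
$w{\left(f,A \right)} = -188 + i A \sqrt{829}$ ($w{\left(f,A \right)} = i \sqrt{829} A - 188 = i A \sqrt{829} - 188 = -188 + i A \sqrt{829}$)
$\frac{1582027 + w{\left(2127,982 \right)}}{-2450088 + 2260336} = \frac{1582027 - \left(188 - i 982 \sqrt{829}\right)}{-2450088 + 2260336} = \frac{1582027 - \left(188 - 982 i \sqrt{829}\right)}{-189752} = \left(1581839 + 982 i \sqrt{829}\right) \left(- \frac{1}{189752}\right) = - \frac{1581839}{189752} - \frac{491 i \sqrt{829}}{94876}$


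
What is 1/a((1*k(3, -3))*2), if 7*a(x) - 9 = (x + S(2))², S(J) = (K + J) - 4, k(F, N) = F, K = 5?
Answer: 7/90 ≈ 0.077778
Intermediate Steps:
S(J) = 1 + J (S(J) = (5 + J) - 4 = 1 + J)
a(x) = 9/7 + (3 + x)²/7 (a(x) = 9/7 + (x + (1 + 2))²/7 = 9/7 + (x + 3)²/7 = 9/7 + (3 + x)²/7)
1/a((1*k(3, -3))*2) = 1/(9/7 + (3 + (1*3)*2)²/7) = 1/(9/7 + (3 + 3*2)²/7) = 1/(9/7 + (3 + 6)²/7) = 1/(9/7 + (⅐)*9²) = 1/(9/7 + (⅐)*81) = 1/(9/7 + 81/7) = 1/(90/7) = 7/90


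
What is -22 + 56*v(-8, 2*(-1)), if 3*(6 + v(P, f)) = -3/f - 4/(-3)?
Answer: -2746/9 ≈ -305.11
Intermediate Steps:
v(P, f) = -50/9 - 1/f (v(P, f) = -6 + (-3/f - 4/(-3))/3 = -6 + (-3/f - 4*(-⅓))/3 = -6 + (-3/f + 4/3)/3 = -6 + (4/3 - 3/f)/3 = -6 + (4/9 - 1/f) = -50/9 - 1/f)
-22 + 56*v(-8, 2*(-1)) = -22 + 56*(-50/9 - 1/(2*(-1))) = -22 + 56*(-50/9 - 1/(-2)) = -22 + 56*(-50/9 - 1*(-½)) = -22 + 56*(-50/9 + ½) = -22 + 56*(-91/18) = -22 - 2548/9 = -2746/9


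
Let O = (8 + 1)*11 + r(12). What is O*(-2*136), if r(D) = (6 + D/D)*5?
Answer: -36448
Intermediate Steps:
r(D) = 35 (r(D) = (6 + 1)*5 = 7*5 = 35)
O = 134 (O = (8 + 1)*11 + 35 = 9*11 + 35 = 99 + 35 = 134)
O*(-2*136) = 134*(-2*136) = 134*(-272) = -36448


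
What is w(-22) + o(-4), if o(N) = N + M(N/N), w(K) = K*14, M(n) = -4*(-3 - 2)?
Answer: -292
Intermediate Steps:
M(n) = 20 (M(n) = -4*(-5) = 20)
w(K) = 14*K
o(N) = 20 + N (o(N) = N + 20 = 20 + N)
w(-22) + o(-4) = 14*(-22) + (20 - 4) = -308 + 16 = -292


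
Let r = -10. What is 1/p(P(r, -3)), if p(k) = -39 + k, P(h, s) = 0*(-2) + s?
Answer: -1/42 ≈ -0.023810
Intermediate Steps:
P(h, s) = s (P(h, s) = 0 + s = s)
1/p(P(r, -3)) = 1/(-39 - 3) = 1/(-42) = -1/42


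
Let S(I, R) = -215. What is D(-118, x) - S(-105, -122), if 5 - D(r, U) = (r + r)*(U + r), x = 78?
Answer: -9220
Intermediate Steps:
D(r, U) = 5 - 2*r*(U + r) (D(r, U) = 5 - (r + r)*(U + r) = 5 - 2*r*(U + r))
D(-118, x) - S(-105, -122) = (5 - 2*(-118)² - 2*78*(-118)) - 1*(-215) = (5 - 2*13924 + 18408) + 215 = (5 - 27848 + 18408) + 215 = -9435 + 215 = -9220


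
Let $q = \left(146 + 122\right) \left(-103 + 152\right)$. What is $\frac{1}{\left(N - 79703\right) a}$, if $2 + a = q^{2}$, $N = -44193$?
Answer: $- \frac{1}{21365793588112} \approx -4.6804 \cdot 10^{-14}$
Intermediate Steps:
$q = 13132$ ($q = 268 \cdot 49 = 13132$)
$a = 172449422$ ($a = -2 + 13132^{2} = -2 + 172449424 = 172449422$)
$\frac{1}{\left(N - 79703\right) a} = \frac{1}{\left(-44193 - 79703\right) 172449422} = \frac{1}{-123896} \cdot \frac{1}{172449422} = \left(- \frac{1}{123896}\right) \frac{1}{172449422} = - \frac{1}{21365793588112}$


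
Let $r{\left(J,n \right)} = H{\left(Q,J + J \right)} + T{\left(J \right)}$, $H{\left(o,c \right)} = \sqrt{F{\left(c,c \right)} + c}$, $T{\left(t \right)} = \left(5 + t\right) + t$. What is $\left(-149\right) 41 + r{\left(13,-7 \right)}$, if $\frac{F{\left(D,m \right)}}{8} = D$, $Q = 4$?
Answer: $-6078 + 3 \sqrt{26} \approx -6062.7$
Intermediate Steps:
$T{\left(t \right)} = 5 + 2 t$
$F{\left(D,m \right)} = 8 D$
$H{\left(o,c \right)} = 3 \sqrt{c}$ ($H{\left(o,c \right)} = \sqrt{8 c + c} = \sqrt{9 c} = 3 \sqrt{c}$)
$r{\left(J,n \right)} = 5 + 2 J + 3 \sqrt{2} \sqrt{J}$ ($r{\left(J,n \right)} = 3 \sqrt{J + J} + \left(5 + 2 J\right) = 3 \sqrt{2 J} + \left(5 + 2 J\right) = 3 \sqrt{2} \sqrt{J} + \left(5 + 2 J\right) = 5 + 2 J + 3 \sqrt{2} \sqrt{J}$)
$\left(-149\right) 41 + r{\left(13,-7 \right)} = \left(-149\right) 41 + \left(5 + 2 \cdot 13 + 3 \sqrt{2} \sqrt{13}\right) = -6109 + \left(5 + 26 + 3 \sqrt{26}\right) = -6109 + \left(31 + 3 \sqrt{26}\right) = -6078 + 3 \sqrt{26}$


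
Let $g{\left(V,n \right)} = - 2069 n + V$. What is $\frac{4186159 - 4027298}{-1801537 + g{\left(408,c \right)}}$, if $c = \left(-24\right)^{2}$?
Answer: $- \frac{158861}{2992873} \approx -0.05308$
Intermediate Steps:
$c = 576$
$g{\left(V,n \right)} = V - 2069 n$
$\frac{4186159 - 4027298}{-1801537 + g{\left(408,c \right)}} = \frac{4186159 - 4027298}{-1801537 + \left(408 - 1191744\right)} = \frac{158861}{-1801537 + \left(408 - 1191744\right)} = \frac{158861}{-1801537 - 1191336} = \frac{158861}{-2992873} = 158861 \left(- \frac{1}{2992873}\right) = - \frac{158861}{2992873}$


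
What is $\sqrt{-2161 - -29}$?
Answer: $2 i \sqrt{533} \approx 46.174 i$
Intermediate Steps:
$\sqrt{-2161 - -29} = \sqrt{-2161 + \left(-272 + 301\right)} = \sqrt{-2161 + 29} = \sqrt{-2132} = 2 i \sqrt{533}$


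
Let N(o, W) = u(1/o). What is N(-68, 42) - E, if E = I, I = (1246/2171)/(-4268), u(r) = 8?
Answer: 37063935/4632914 ≈ 8.0001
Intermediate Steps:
N(o, W) = 8
I = -623/4632914 (I = (1246*(1/2171))*(-1/4268) = (1246/2171)*(-1/4268) = -623/4632914 ≈ -0.00013447)
E = -623/4632914 ≈ -0.00013447
N(-68, 42) - E = 8 - 1*(-623/4632914) = 8 + 623/4632914 = 37063935/4632914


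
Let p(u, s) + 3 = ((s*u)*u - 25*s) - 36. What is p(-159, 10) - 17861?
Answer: 234660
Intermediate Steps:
p(u, s) = -39 - 25*s + s*u**2 (p(u, s) = -3 + (((s*u)*u - 25*s) - 36) = -3 + ((s*u**2 - 25*s) - 36) = -3 + ((-25*s + s*u**2) - 36) = -3 + (-36 - 25*s + s*u**2) = -39 - 25*s + s*u**2)
p(-159, 10) - 17861 = (-39 - 25*10 + 10*(-159)**2) - 17861 = (-39 - 250 + 10*25281) - 17861 = (-39 - 250 + 252810) - 17861 = 252521 - 17861 = 234660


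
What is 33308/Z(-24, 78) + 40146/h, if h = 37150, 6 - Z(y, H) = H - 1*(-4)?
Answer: -154292638/352925 ≈ -437.18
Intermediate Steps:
Z(y, H) = 2 - H (Z(y, H) = 6 - (H - 1*(-4)) = 6 - (H + 4) = 6 - (4 + H) = 6 + (-4 - H) = 2 - H)
33308/Z(-24, 78) + 40146/h = 33308/(2 - 1*78) + 40146/37150 = 33308/(2 - 78) + 40146*(1/37150) = 33308/(-76) + 20073/18575 = 33308*(-1/76) + 20073/18575 = -8327/19 + 20073/18575 = -154292638/352925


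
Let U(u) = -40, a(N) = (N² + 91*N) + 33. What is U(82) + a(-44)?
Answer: -2075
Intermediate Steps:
a(N) = 33 + N² + 91*N
U(82) + a(-44) = -40 + (33 + (-44)² + 91*(-44)) = -40 + (33 + 1936 - 4004) = -40 - 2035 = -2075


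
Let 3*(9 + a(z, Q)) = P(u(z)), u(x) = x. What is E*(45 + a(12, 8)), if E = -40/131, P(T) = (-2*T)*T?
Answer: 2400/131 ≈ 18.321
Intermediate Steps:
P(T) = -2*T**2
a(z, Q) = -9 - 2*z**2/3 (a(z, Q) = -9 + (-2*z**2)/3 = -9 - 2*z**2/3)
E = -40/131 (E = -40*1/131 = -40/131 ≈ -0.30534)
E*(45 + a(12, 8)) = -40*(45 + (-9 - 2/3*12**2))/131 = -40*(45 + (-9 - 2/3*144))/131 = -40*(45 + (-9 - 96))/131 = -40*(45 - 105)/131 = -40/131*(-60) = 2400/131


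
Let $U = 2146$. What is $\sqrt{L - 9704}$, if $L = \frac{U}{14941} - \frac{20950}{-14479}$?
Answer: $\frac{2 i \sqrt{113515737343238832477}}{216330739} \approx 98.501 i$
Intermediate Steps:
$L = \frac{344085884}{216330739}$ ($L = \frac{2146}{14941} - \frac{20950}{-14479} = 2146 \cdot \frac{1}{14941} - - \frac{20950}{14479} = \frac{2146}{14941} + \frac{20950}{14479} = \frac{344085884}{216330739} \approx 1.5906$)
$\sqrt{L - 9704} = \sqrt{\frac{344085884}{216330739} - 9704} = \sqrt{- \frac{2098929405372}{216330739}} = \frac{2 i \sqrt{113515737343238832477}}{216330739}$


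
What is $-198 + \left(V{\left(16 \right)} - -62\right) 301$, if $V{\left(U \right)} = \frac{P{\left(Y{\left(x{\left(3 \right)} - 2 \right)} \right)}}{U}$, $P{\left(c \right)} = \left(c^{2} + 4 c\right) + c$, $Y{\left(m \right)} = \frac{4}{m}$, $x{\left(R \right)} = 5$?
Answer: $\frac{670423}{36} \approx 18623.0$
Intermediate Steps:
$P{\left(c \right)} = c^{2} + 5 c$
$V{\left(U \right)} = \frac{76}{9 U}$ ($V{\left(U \right)} = \frac{\frac{4}{5 - 2} \left(5 + \frac{4}{5 - 2}\right)}{U} = \frac{\frac{4}{3} \left(5 + \frac{4}{3}\right)}{U} = \frac{\frac{4}{3} \cdot \frac{19}{3}}{U} = \frac{76}{9 U}$)
$-198 + \left(V{\left(16 \right)} - -62\right) 301 = -198 + \left(\frac{76}{9 \cdot 16} - -62\right) 301 = -198 + \left(\frac{76}{9} \cdot \frac{1}{16} + 62\right) 301 = -198 + \left(\frac{19}{36} + 62\right) 301 = -198 + \frac{2251}{36} \cdot 301 = -198 + \frac{677551}{36} = \frac{670423}{36}$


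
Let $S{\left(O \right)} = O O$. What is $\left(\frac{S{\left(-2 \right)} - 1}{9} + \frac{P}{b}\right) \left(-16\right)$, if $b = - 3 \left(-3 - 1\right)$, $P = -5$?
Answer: $\frac{4}{3} \approx 1.3333$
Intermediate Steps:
$S{\left(O \right)} = O^{2}$
$b = 12$ ($b = - 3 \left(-3 + \left(-3 + 2\right)\right) = - 3 \left(-3 - 1\right) = \left(-3\right) \left(-4\right) = 12$)
$\left(\frac{S{\left(-2 \right)} - 1}{9} + \frac{P}{b}\right) \left(-16\right) = \left(\frac{\left(-2\right)^{2} - 1}{9} - \frac{5}{12}\right) \left(-16\right) = \left(\left(4 - 1\right) \frac{1}{9} - \frac{5}{12}\right) \left(-16\right) = \left(3 \cdot \frac{1}{9} - \frac{5}{12}\right) \left(-16\right) = \left(\frac{1}{3} - \frac{5}{12}\right) \left(-16\right) = \left(- \frac{1}{12}\right) \left(-16\right) = \frac{4}{3}$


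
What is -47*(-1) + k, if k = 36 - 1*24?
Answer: 59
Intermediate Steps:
k = 12 (k = 36 - 24 = 12)
-47*(-1) + k = -47*(-1) + 12 = 47 + 12 = 59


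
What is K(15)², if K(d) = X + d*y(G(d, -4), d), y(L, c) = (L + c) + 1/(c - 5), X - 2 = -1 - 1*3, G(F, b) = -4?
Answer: 108241/4 ≈ 27060.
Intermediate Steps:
X = -2 (X = 2 + (-1 - 1*3) = 2 + (-1 - 3) = 2 - 4 = -2)
y(L, c) = L + c + 1/(-5 + c) (y(L, c) = (L + c) + 1/(-5 + c) = L + c + 1/(-5 + c))
K(d) = -2 + d*(21 + d² - 9*d)/(-5 + d) (K(d) = -2 + d*((1 + d² - 5*(-4) - 5*d - 4*d)/(-5 + d)) = -2 + d*((1 + d² + 20 - 5*d - 4*d)/(-5 + d)) = -2 + d*((21 + d² - 9*d)/(-5 + d)) = -2 + d*(21 + d² - 9*d)/(-5 + d))
K(15)² = ((10 + 15³ - 9*15² + 19*15)/(-5 + 15))² = ((10 + 3375 - 9*225 + 285)/10)² = ((10 + 3375 - 2025 + 285)/10)² = ((⅒)*1645)² = (329/2)² = 108241/4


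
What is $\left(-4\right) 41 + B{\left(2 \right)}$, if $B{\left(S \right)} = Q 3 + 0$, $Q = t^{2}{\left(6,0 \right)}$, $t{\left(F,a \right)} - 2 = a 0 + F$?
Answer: $28$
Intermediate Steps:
$t{\left(F,a \right)} = 2 + F$ ($t{\left(F,a \right)} = 2 + \left(a 0 + F\right) = 2 + \left(0 + F\right) = 2 + F$)
$Q = 64$ ($Q = \left(2 + 6\right)^{2} = 8^{2} = 64$)
$B{\left(S \right)} = 192$ ($B{\left(S \right)} = 64 \cdot 3 + 0 = 192 + 0 = 192$)
$\left(-4\right) 41 + B{\left(2 \right)} = \left(-4\right) 41 + 192 = -164 + 192 = 28$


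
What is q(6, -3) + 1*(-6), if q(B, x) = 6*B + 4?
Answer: 34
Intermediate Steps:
q(B, x) = 4 + 6*B
q(6, -3) + 1*(-6) = (4 + 6*6) + 1*(-6) = (4 + 36) - 6 = 40 - 6 = 34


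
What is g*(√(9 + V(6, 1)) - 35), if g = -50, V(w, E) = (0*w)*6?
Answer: 1600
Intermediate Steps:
V(w, E) = 0 (V(w, E) = 0*6 = 0)
g*(√(9 + V(6, 1)) - 35) = -50*(√(9 + 0) - 35) = -50*(√9 - 35) = -50*(3 - 35) = -50*(-32) = 1600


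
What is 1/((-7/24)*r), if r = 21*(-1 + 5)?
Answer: -2/49 ≈ -0.040816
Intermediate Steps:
r = 84 (r = 21*4 = 84)
1/((-7/24)*r) = 1/(-7/24*84) = 1/(-49/2) = -2/49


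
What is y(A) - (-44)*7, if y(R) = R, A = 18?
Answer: 326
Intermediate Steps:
y(A) - (-44)*7 = 18 - (-44)*7 = 18 - 1*(-308) = 18 + 308 = 326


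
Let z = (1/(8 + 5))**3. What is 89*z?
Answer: 89/2197 ≈ 0.040510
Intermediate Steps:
z = 1/2197 (z = (1/13)**3 = 1/2197 ≈ 0.00045517)
89*z = 89*(1/2197) = 89/2197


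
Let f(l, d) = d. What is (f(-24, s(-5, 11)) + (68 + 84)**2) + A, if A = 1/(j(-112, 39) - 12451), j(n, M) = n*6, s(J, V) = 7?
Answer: 303285652/13123 ≈ 23111.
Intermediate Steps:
j(n, M) = 6*n
A = -1/13123 (A = 1/(6*(-112) - 12451) = 1/(-672 - 12451) = 1/(-13123) = -1/13123 ≈ -7.6202e-5)
(f(-24, s(-5, 11)) + (68 + 84)**2) + A = (7 + (68 + 84)**2) - 1/13123 = (7 + 152**2) - 1/13123 = (7 + 23104) - 1/13123 = 23111 - 1/13123 = 303285652/13123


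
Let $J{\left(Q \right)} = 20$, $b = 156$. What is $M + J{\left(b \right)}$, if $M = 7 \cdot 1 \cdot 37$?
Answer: $279$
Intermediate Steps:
$M = 259$ ($M = 7 \cdot 37 = 259$)
$M + J{\left(b \right)} = 259 + 20 = 279$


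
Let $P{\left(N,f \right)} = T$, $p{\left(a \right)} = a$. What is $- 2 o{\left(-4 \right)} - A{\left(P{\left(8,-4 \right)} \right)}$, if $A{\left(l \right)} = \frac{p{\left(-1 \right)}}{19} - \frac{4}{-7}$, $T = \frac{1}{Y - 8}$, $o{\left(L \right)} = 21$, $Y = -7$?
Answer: $- \frac{5655}{133} \approx -42.519$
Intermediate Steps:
$T = - \frac{1}{15}$ ($T = \frac{1}{-7 - 8} = \frac{1}{-15} = - \frac{1}{15} \approx -0.066667$)
$P{\left(N,f \right)} = - \frac{1}{15}$
$A{\left(l \right)} = \frac{69}{133}$ ($A{\left(l \right)} = - \frac{1}{19} - \frac{4}{-7} = \left(-1\right) \frac{1}{19} - - \frac{4}{7} = - \frac{1}{19} + \frac{4}{7} = \frac{69}{133}$)
$- 2 o{\left(-4 \right)} - A{\left(P{\left(8,-4 \right)} \right)} = \left(-2\right) 21 - \frac{69}{133} = -42 - \frac{69}{133} = - \frac{5655}{133}$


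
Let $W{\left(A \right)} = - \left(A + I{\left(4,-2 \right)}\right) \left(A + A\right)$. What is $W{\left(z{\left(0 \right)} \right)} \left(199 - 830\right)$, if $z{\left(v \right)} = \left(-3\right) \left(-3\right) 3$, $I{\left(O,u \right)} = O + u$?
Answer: $988146$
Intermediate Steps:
$z{\left(v \right)} = 27$ ($z{\left(v \right)} = 9 \cdot 3 = 27$)
$W{\left(A \right)} = - 2 A \left(2 + A\right)$ ($W{\left(A \right)} = - \left(A + \left(4 - 2\right)\right) \left(A + A\right) = - \left(A + 2\right) 2 A = - \left(2 + A\right) 2 A = - 2 A \left(2 + A\right)$)
$W{\left(z{\left(0 \right)} \right)} \left(199 - 830\right) = \left(-2\right) 27 \left(2 + 27\right) \left(199 - 830\right) = \left(-2\right) 27 \cdot 29 \left(-631\right) = \left(-1566\right) \left(-631\right) = 988146$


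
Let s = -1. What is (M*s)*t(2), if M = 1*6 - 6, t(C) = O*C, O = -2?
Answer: 0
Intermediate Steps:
t(C) = -2*C
M = 0 (M = 6 - 6 = 0)
(M*s)*t(2) = (0*(-1))*(-2*2) = 0*(-4) = 0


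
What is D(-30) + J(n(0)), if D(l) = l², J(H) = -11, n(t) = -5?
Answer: 889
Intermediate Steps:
D(-30) + J(n(0)) = (-30)² - 11 = 900 - 11 = 889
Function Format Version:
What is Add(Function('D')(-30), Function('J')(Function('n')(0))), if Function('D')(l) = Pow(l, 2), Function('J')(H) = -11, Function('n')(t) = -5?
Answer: 889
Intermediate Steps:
Add(Function('D')(-30), Function('J')(Function('n')(0))) = Add(Pow(-30, 2), -11) = Add(900, -11) = 889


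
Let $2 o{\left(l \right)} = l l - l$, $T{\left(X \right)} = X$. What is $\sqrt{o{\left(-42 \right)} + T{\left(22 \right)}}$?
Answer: $5 \sqrt{37} \approx 30.414$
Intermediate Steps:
$o{\left(l \right)} = \frac{l^{2}}{2} - \frac{l}{2}$ ($o{\left(l \right)} = \frac{l l - l}{2} = \frac{l^{2} - l}{2} = \frac{l^{2}}{2} - \frac{l}{2}$)
$\sqrt{o{\left(-42 \right)} + T{\left(22 \right)}} = \sqrt{\frac{1}{2} \left(-42\right) \left(-1 - 42\right) + 22} = \sqrt{\frac{1}{2} \left(-42\right) \left(-43\right) + 22} = \sqrt{903 + 22} = \sqrt{925} = 5 \sqrt{37}$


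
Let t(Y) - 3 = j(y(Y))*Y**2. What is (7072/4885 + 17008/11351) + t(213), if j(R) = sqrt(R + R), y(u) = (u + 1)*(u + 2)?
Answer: 329707257/55449635 + 90738*sqrt(23005) ≈ 1.3763e+7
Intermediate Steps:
y(u) = (1 + u)*(2 + u)
j(R) = sqrt(2)*sqrt(R) (j(R) = sqrt(2*R) = sqrt(2)*sqrt(R))
t(Y) = 3 + sqrt(2)*Y**2*sqrt(2 + Y**2 + 3*Y) (t(Y) = 3 + (sqrt(2)*sqrt(2 + Y**2 + 3*Y))*Y**2 = 3 + sqrt(2)*Y**2*sqrt(2 + Y**2 + 3*Y))
(7072/4885 + 17008/11351) + t(213) = (7072/4885 + 17008/11351) + (3 + 213**2*sqrt(4 + 2*213**2 + 6*213)) = (7072*(1/4885) + 17008*(1/11351)) + (3 + 45369*sqrt(4 + 2*45369 + 1278)) = (7072/4885 + 17008/11351) + (3 + 45369*sqrt(4 + 90738 + 1278)) = 163358352/55449635 + (3 + 45369*sqrt(92020)) = 163358352/55449635 + (3 + 45369*(2*sqrt(23005))) = 163358352/55449635 + (3 + 90738*sqrt(23005)) = 329707257/55449635 + 90738*sqrt(23005)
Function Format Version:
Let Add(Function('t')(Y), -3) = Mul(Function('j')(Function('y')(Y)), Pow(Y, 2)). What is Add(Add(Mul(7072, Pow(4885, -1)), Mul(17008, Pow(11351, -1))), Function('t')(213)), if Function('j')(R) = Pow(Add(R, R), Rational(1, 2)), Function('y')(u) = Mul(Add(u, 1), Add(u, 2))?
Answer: Add(Rational(329707257, 55449635), Mul(90738, Pow(23005, Rational(1, 2)))) ≈ 1.3763e+7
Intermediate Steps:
Function('y')(u) = Mul(Add(1, u), Add(2, u))
Function('j')(R) = Mul(Pow(2, Rational(1, 2)), Pow(R, Rational(1, 2))) (Function('j')(R) = Pow(Mul(2, R), Rational(1, 2)) = Mul(Pow(2, Rational(1, 2)), Pow(R, Rational(1, 2))))
Function('t')(Y) = Add(3, Mul(Pow(2, Rational(1, 2)), Pow(Y, 2), Pow(Add(2, Pow(Y, 2), Mul(3, Y)), Rational(1, 2)))) (Function('t')(Y) = Add(3, Mul(Mul(Pow(2, Rational(1, 2)), Pow(Add(2, Pow(Y, 2), Mul(3, Y)), Rational(1, 2))), Pow(Y, 2))) = Add(3, Mul(Pow(2, Rational(1, 2)), Pow(Y, 2), Pow(Add(2, Pow(Y, 2), Mul(3, Y)), Rational(1, 2)))))
Add(Add(Mul(7072, Pow(4885, -1)), Mul(17008, Pow(11351, -1))), Function('t')(213)) = Add(Add(Mul(7072, Pow(4885, -1)), Mul(17008, Pow(11351, -1))), Add(3, Mul(Pow(213, 2), Pow(Add(4, Mul(2, Pow(213, 2)), Mul(6, 213)), Rational(1, 2))))) = Add(Add(Mul(7072, Rational(1, 4885)), Mul(17008, Rational(1, 11351))), Add(3, Mul(45369, Pow(Add(4, Mul(2, 45369), 1278), Rational(1, 2))))) = Add(Add(Rational(7072, 4885), Rational(17008, 11351)), Add(3, Mul(45369, Pow(Add(4, 90738, 1278), Rational(1, 2))))) = Add(Rational(163358352, 55449635), Add(3, Mul(45369, Pow(92020, Rational(1, 2))))) = Add(Rational(163358352, 55449635), Add(3, Mul(45369, Mul(2, Pow(23005, Rational(1, 2)))))) = Add(Rational(163358352, 55449635), Add(3, Mul(90738, Pow(23005, Rational(1, 2))))) = Add(Rational(329707257, 55449635), Mul(90738, Pow(23005, Rational(1, 2))))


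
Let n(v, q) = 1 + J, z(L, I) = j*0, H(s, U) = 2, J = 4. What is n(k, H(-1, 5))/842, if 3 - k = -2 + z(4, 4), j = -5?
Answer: 5/842 ≈ 0.0059382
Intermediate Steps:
z(L, I) = 0 (z(L, I) = -5*0 = 0)
k = 5 (k = 3 - (-2 + 0) = 3 - 1*(-2) = 3 + 2 = 5)
n(v, q) = 5 (n(v, q) = 1 + 4 = 5)
n(k, H(-1, 5))/842 = 5/842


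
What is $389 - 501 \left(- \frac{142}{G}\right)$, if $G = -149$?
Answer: $- \frac{13181}{149} \approx -88.463$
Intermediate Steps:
$389 - 501 \left(- \frac{142}{G}\right) = 389 - 501 \left(- \frac{142}{-149}\right) = 389 - 501 \left(\left(-142\right) \left(- \frac{1}{149}\right)\right) = 389 - \frac{71142}{149} = - \frac{13181}{149}$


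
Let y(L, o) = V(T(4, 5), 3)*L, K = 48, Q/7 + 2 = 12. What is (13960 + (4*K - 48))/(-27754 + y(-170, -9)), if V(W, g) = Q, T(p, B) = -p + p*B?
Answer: -7052/19827 ≈ -0.35568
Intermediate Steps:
Q = 70 (Q = -14 + 7*12 = -14 + 84 = 70)
T(p, B) = -p + B*p
V(W, g) = 70
y(L, o) = 70*L
(13960 + (4*K - 48))/(-27754 + y(-170, -9)) = (13960 + (4*48 - 48))/(-27754 + 70*(-170)) = (13960 + (192 - 48))/(-27754 - 11900) = (13960 + 144)/(-39654) = 14104*(-1/39654) = -7052/19827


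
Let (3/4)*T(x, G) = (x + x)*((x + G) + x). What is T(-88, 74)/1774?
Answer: 11968/887 ≈ 13.493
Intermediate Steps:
T(x, G) = 8*x*(G + 2*x)/3 (T(x, G) = 4*((x + x)*((x + G) + x))/3 = 4*((2*x)*((G + x) + x))/3 = 4*((2*x)*(G + 2*x))/3 = 4*(2*x*(G + 2*x))/3 = 8*x*(G + 2*x)/3)
T(-88, 74)/1774 = ((8/3)*(-88)*(74 + 2*(-88)))/1774 = ((8/3)*(-88)*(74 - 176))*(1/1774) = ((8/3)*(-88)*(-102))*(1/1774) = 23936*(1/1774) = 11968/887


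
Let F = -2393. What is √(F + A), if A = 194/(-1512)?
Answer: I*√37993305/126 ≈ 48.92*I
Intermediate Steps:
A = -97/756 (A = 194*(-1/1512) = -97/756 ≈ -0.12831)
√(F + A) = √(-2393 - 97/756) = √(-1809205/756) = I*√37993305/126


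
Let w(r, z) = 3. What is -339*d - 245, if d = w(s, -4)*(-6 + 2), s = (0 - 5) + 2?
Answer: 3823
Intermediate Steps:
s = -3 (s = -5 + 2 = -3)
d = -12 (d = 3*(-6 + 2) = 3*(-4) = -12)
-339*d - 245 = -339*(-12) - 245 = 4068 - 245 = 3823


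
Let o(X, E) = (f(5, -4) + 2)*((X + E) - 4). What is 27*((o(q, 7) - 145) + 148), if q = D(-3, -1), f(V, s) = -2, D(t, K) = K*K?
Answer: 81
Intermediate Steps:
D(t, K) = K²
q = 1 (q = (-1)² = 1)
o(X, E) = 0 (o(X, E) = (-2 + 2)*((X + E) - 4) = 0*((E + X) - 4) = 0*(-4 + E + X) = 0)
27*((o(q, 7) - 145) + 148) = 27*((0 - 145) + 148) = 27*(-145 + 148) = 27*3 = 81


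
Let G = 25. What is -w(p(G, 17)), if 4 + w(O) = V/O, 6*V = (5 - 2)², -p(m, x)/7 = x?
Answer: 955/238 ≈ 4.0126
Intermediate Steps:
p(m, x) = -7*x
V = 3/2 (V = (5 - 2)²/6 = (⅙)*3² = (⅙)*9 = 3/2 ≈ 1.5000)
w(O) = -4 + 3/(2*O)
-w(p(G, 17)) = -(-4 + 3/(2*((-7*17)))) = -(-4 + (3/2)/(-119)) = -(-4 + (3/2)*(-1/119)) = -(-4 - 3/238) = -1*(-955/238) = 955/238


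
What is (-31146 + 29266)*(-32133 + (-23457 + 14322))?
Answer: 77583840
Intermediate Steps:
(-31146 + 29266)*(-32133 + (-23457 + 14322)) = -1880*(-32133 - 9135) = -1880*(-41268) = 77583840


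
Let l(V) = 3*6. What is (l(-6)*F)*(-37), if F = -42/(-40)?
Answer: -6993/10 ≈ -699.30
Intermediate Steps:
F = 21/20 (F = -42*(-1/40) = 21/20 ≈ 1.0500)
l(V) = 18
(l(-6)*F)*(-37) = (18*(21/20))*(-37) = (189/10)*(-37) = -6993/10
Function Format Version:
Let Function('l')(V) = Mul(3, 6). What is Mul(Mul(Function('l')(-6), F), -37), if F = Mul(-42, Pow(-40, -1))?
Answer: Rational(-6993, 10) ≈ -699.30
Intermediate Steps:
F = Rational(21, 20) (F = Mul(-42, Rational(-1, 40)) = Rational(21, 20) ≈ 1.0500)
Function('l')(V) = 18
Mul(Mul(Function('l')(-6), F), -37) = Mul(Mul(18, Rational(21, 20)), -37) = Mul(Rational(189, 10), -37) = Rational(-6993, 10)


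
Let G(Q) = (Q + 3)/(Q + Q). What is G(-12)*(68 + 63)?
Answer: 393/8 ≈ 49.125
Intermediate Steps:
G(Q) = (3 + Q)/(2*Q) (G(Q) = (3 + Q)/((2*Q)) = (3 + Q)*(1/(2*Q)) = (3 + Q)/(2*Q))
G(-12)*(68 + 63) = ((1/2)*(3 - 12)/(-12))*(68 + 63) = ((1/2)*(-1/12)*(-9))*131 = (3/8)*131 = 393/8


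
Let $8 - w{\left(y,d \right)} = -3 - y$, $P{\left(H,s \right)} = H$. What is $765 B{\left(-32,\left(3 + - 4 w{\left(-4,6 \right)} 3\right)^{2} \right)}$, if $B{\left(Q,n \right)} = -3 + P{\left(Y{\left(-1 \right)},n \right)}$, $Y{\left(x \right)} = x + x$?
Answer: $-3825$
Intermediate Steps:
$Y{\left(x \right)} = 2 x$
$w{\left(y,d \right)} = 11 + y$ ($w{\left(y,d \right)} = 8 - \left(-3 - y\right) = 8 + \left(3 + y\right) = 11 + y$)
$B{\left(Q,n \right)} = -5$ ($B{\left(Q,n \right)} = -3 + 2 \left(-1\right) = -3 - 2 = -5$)
$765 B{\left(-32,\left(3 + - 4 w{\left(-4,6 \right)} 3\right)^{2} \right)} = 765 \left(-5\right) = -3825$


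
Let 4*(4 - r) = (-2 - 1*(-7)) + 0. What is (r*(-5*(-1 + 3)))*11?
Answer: -605/2 ≈ -302.50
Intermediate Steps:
r = 11/4 (r = 4 - ((-2 - 1*(-7)) + 0)/4 = 4 - ((-2 + 7) + 0)/4 = 4 - (5 + 0)/4 = 4 - ¼*5 = 4 - 5/4 = 11/4 ≈ 2.7500)
(r*(-5*(-1 + 3)))*11 = (11*(-5*(-1 + 3))/4)*11 = (11*(-5*2)/4)*11 = ((11/4)*(-10))*11 = -55/2*11 = -605/2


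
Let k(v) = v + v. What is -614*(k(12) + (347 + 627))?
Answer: -612772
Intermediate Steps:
k(v) = 2*v
-614*(k(12) + (347 + 627)) = -614*(2*12 + (347 + 627)) = -614*(24 + 974) = -614*998 = -612772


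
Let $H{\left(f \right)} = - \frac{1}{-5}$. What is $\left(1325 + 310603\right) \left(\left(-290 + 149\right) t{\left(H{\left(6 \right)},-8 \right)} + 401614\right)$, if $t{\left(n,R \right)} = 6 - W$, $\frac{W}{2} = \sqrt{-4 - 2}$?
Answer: $125010760704 + 87963696 i \sqrt{6} \approx 1.2501 \cdot 10^{11} + 2.1547 \cdot 10^{8} i$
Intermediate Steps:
$H{\left(f \right)} = \frac{1}{5}$ ($H{\left(f \right)} = \left(-1\right) \left(- \frac{1}{5}\right) = \frac{1}{5}$)
$W = 2 i \sqrt{6}$ ($W = 2 \sqrt{-4 - 2} = 2 \sqrt{-6} = 2 i \sqrt{6} \approx 4.899 i$)
$t{\left(n,R \right)} = 6 - 2 i \sqrt{6}$
$\left(1325 + 310603\right) \left(\left(-290 + 149\right) t{\left(H{\left(6 \right)},-8 \right)} + 401614\right) = \left(1325 + 310603\right) \left(\left(-290 + 149\right) \left(6 - 2 i \sqrt{6}\right) + 401614\right) = 311928 \left(- 141 \left(6 - 2 i \sqrt{6}\right) + 401614\right) = 311928 \left(\left(-846 + 282 i \sqrt{6}\right) + 401614\right) = 311928 \left(400768 + 282 i \sqrt{6}\right) = 125010760704 + 87963696 i \sqrt{6}$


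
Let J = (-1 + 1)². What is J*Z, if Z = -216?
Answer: 0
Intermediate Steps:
J = 0 (J = 0² = 0)
J*Z = 0*(-216) = 0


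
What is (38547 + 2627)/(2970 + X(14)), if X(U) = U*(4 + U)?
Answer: 20587/1611 ≈ 12.779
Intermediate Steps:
(38547 + 2627)/(2970 + X(14)) = (38547 + 2627)/(2970 + 14*(4 + 14)) = 41174/(2970 + 14*18) = 41174/(2970 + 252) = 41174/3222 = 41174*(1/3222) = 20587/1611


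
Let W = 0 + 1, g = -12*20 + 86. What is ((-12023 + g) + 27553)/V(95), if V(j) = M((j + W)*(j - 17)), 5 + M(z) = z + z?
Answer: 15376/14971 ≈ 1.0271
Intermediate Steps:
g = -154 (g = -240 + 86 = -154)
W = 1
M(z) = -5 + 2*z (M(z) = -5 + (z + z) = -5 + 2*z)
V(j) = -5 + 2*(1 + j)*(-17 + j) (V(j) = -5 + 2*((j + 1)*(j - 17)) = -5 + 2*((1 + j)*(-17 + j)) = -5 + 2*(1 + j)*(-17 + j))
((-12023 + g) + 27553)/V(95) = ((-12023 - 154) + 27553)/(-39 - 32*95 + 2*95**2) = (-12177 + 27553)/(-39 - 3040 + 2*9025) = 15376/(-39 - 3040 + 18050) = 15376/14971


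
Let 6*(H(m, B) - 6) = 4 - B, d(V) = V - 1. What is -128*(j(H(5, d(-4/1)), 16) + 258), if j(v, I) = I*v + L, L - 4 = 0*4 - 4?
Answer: -48384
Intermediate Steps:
L = 0 (L = 4 + (0*4 - 4) = 4 + (0 - 4) = 4 - 4 = 0)
d(V) = -1 + V
H(m, B) = 20/3 - B/6 (H(m, B) = 6 + (4 - B)/6 = 6 + (⅔ - B/6) = 20/3 - B/6)
j(v, I) = I*v (j(v, I) = I*v + 0 = I*v)
-128*(j(H(5, d(-4/1)), 16) + 258) = -128*(16*(20/3 - (-1 - 4/1)/6) + 258) = -128*(16*(20/3 - (-1 - 4*1)/6) + 258) = -128*(16*(20/3 - (-1 - 4)/6) + 258) = -128*(16*(20/3 - ⅙*(-5)) + 258) = -128*(16*(20/3 + ⅚) + 258) = -128*(16*(15/2) + 258) = -128*(120 + 258) = -128*378 = -48384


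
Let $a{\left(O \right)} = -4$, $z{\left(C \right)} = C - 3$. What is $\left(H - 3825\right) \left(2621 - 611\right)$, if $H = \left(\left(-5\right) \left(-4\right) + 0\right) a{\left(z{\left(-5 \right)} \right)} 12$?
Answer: $-9617850$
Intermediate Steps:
$z{\left(C \right)} = -3 + C$
$H = -960$ ($H = \left(\left(-5\right) \left(-4\right) + 0\right) \left(-4\right) 12 = \left(20 + 0\right) \left(-4\right) 12 = 20 \left(-4\right) 12 = \left(-80\right) 12 = -960$)
$\left(H - 3825\right) \left(2621 - 611\right) = \left(-960 - 3825\right) \left(2621 - 611\right) = \left(-4785\right) 2010 = -9617850$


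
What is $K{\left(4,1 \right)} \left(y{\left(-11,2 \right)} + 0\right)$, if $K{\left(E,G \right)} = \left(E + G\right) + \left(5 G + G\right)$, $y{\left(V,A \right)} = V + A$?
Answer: $-99$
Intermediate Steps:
$y{\left(V,A \right)} = A + V$
$K{\left(E,G \right)} = E + 7 G$ ($K{\left(E,G \right)} = \left(E + G\right) + 6 G = E + 7 G$)
$K{\left(4,1 \right)} \left(y{\left(-11,2 \right)} + 0\right) = \left(4 + 7 \cdot 1\right) \left(\left(2 - 11\right) + 0\right) = \left(4 + 7\right) \left(-9 + 0\right) = 11 \left(-9\right) = -99$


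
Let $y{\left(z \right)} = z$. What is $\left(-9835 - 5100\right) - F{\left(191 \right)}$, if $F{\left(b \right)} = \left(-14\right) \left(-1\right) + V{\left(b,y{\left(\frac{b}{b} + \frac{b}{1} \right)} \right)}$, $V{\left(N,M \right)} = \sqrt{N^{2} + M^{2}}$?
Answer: $-14949 - \sqrt{73345} \approx -15220.0$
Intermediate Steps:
$V{\left(N,M \right)} = \sqrt{M^{2} + N^{2}}$
$F{\left(b \right)} = 14 + \sqrt{b^{2} + \left(1 + b\right)^{2}}$ ($F{\left(b \right)} = \left(-14\right) \left(-1\right) + \sqrt{\left(\frac{b}{b} + \frac{b}{1}\right)^{2} + b^{2}} = 14 + \sqrt{\left(1 + b 1\right)^{2} + b^{2}} = 14 + \sqrt{\left(1 + b\right)^{2} + b^{2}} = 14 + \sqrt{b^{2} + \left(1 + b\right)^{2}}$)
$\left(-9835 - 5100\right) - F{\left(191 \right)} = \left(-9835 - 5100\right) - \left(14 + \sqrt{191^{2} + \left(1 + 191\right)^{2}}\right) = -14935 - \left(14 + \sqrt{36481 + 192^{2}}\right) = -14935 - \left(14 + \sqrt{36481 + 36864}\right) = -14935 - \left(14 + \sqrt{73345}\right) = -14949 - \sqrt{73345}$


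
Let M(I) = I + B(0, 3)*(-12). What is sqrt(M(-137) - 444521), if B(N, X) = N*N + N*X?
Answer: I*sqrt(444658) ≈ 666.83*I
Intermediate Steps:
B(N, X) = N**2 + N*X
M(I) = I (M(I) = I + (0*(0 + 3))*(-12) = I + (0*3)*(-12) = I + 0*(-12) = I + 0 = I)
sqrt(M(-137) - 444521) = sqrt(-137 - 444521) = sqrt(-444658) = I*sqrt(444658)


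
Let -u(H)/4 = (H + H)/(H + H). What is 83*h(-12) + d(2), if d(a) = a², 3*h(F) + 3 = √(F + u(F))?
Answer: -79 + 332*I/3 ≈ -79.0 + 110.67*I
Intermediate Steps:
u(H) = -4 (u(H) = -4*(H + H)/(H + H) = -4*2*H/(2*H) = -4*1/(2*H)*2*H = -4*1 = -4)
h(F) = -1 + √(-4 + F)/3 (h(F) = -1 + √(F - 4)/3 = -1 + √(-4 + F)/3)
83*h(-12) + d(2) = 83*(-1 + √(-4 - 12)/3) + 2² = 83*(-1 + √(-16)/3) + 4 = 83*(-1 + (4*I)/3) + 4 = 83*(-1 + 4*I/3) + 4 = (-83 + 332*I/3) + 4 = -79 + 332*I/3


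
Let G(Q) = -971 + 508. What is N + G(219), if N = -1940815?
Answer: -1941278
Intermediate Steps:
G(Q) = -463
N + G(219) = -1940815 - 463 = -1941278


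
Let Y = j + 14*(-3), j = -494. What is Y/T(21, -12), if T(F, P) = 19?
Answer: -536/19 ≈ -28.211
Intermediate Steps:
Y = -536 (Y = -494 + 14*(-3) = -494 - 42 = -536)
Y/T(21, -12) = -536/19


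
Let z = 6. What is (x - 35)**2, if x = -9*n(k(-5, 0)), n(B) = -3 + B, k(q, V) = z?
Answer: 3844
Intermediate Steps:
k(q, V) = 6
x = -27 (x = -9*(-3 + 6) = -9*3 = -27)
(x - 35)**2 = (-27 - 35)**2 = (-62)**2 = 3844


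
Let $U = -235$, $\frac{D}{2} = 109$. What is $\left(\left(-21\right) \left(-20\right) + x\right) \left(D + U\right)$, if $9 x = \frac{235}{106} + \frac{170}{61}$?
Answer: $- \frac{46228355}{6466} \approx -7149.5$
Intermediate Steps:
$D = 218$ ($D = 2 \cdot 109 = 218$)
$x = \frac{3595}{6466}$ ($x = \frac{\frac{235}{106} + \frac{170}{61}}{9} = \frac{1}{9} \cdot \frac{32355}{6466} = \frac{3595}{6466} \approx 0.55599$)
$\left(\left(-21\right) \left(-20\right) + x\right) \left(D + U\right) = \left(\left(-21\right) \left(-20\right) + \frac{3595}{6466}\right) \left(218 - 235\right) = \left(420 + \frac{3595}{6466}\right) \left(-17\right) = \frac{2719315}{6466} \left(-17\right) = - \frac{46228355}{6466}$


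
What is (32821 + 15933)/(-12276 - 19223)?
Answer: -48754/31499 ≈ -1.5478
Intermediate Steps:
(32821 + 15933)/(-12276 - 19223) = 48754/(-31499) = 48754*(-1/31499) = -48754/31499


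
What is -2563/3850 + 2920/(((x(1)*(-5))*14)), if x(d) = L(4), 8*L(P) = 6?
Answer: -59099/1050 ≈ -56.285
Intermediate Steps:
L(P) = ¾ (L(P) = (⅛)*6 = ¾)
x(d) = ¾
-2563/3850 + 2920/(((x(1)*(-5))*14)) = -2563/3850 + 2920/((((¾)*(-5))*14)) = -2563*1/3850 + 2920/((-15/4*14)) = -233/350 + 2920/(-105/2) = -233/350 + 2920*(-2/105) = -233/350 - 1168/21 = -59099/1050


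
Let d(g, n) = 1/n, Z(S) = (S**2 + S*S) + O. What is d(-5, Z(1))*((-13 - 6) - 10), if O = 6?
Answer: -29/8 ≈ -3.6250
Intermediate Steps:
Z(S) = 6 + 2*S**2 (Z(S) = (S**2 + S*S) + 6 = (S**2 + S**2) + 6 = 2*S**2 + 6 = 6 + 2*S**2)
d(-5, Z(1))*((-13 - 6) - 10) = ((-13 - 6) - 10)/(6 + 2*1**2) = (-19 - 10)/(6 + 2*1) = -29/(6 + 2) = -29/8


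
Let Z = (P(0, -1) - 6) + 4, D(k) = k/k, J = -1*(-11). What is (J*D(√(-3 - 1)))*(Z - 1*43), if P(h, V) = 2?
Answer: -473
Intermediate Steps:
J = 11
D(k) = 1
Z = 0 (Z = (2 - 6) + 4 = -4 + 4 = 0)
(J*D(√(-3 - 1)))*(Z - 1*43) = (11*1)*(0 - 1*43) = 11*(0 - 43) = 11*(-43) = -473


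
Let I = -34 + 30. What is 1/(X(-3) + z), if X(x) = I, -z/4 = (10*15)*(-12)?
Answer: 1/7196 ≈ 0.00013897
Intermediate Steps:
z = 7200 (z = -4*10*15*(-12) = -600*(-12) = -4*(-1800) = 7200)
I = -4
X(x) = -4
1/(X(-3) + z) = 1/(-4 + 7200) = 1/7196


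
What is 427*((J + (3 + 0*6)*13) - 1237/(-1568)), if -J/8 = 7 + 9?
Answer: -8437215/224 ≈ -37666.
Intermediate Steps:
J = -128 (J = -8*(7 + 9) = -8*16 = -128)
427*((J + (3 + 0*6)*13) - 1237/(-1568)) = 427*((-128 + (3 + 0*6)*13) - 1237/(-1568)) = 427*((-128 + (3 + 0)*13) - 1237*(-1/1568)) = 427*((-128 + 3*13) + 1237/1568) = 427*((-128 + 39) + 1237/1568) = 427*(-89 + 1237/1568) = 427*(-138315/1568) = -8437215/224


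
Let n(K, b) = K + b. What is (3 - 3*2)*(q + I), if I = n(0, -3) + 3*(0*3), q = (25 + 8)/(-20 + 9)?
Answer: 18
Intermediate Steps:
q = -3 (q = 33/(-11) = 33*(-1/11) = -3)
I = -3 (I = (0 - 3) + 3*(0*3) = -3 + 3*0 = -3 + 0 = -3)
(3 - 3*2)*(q + I) = (3 - 3*2)*(-3 - 3) = (3 - 6)*(-6) = -3*(-6) = 18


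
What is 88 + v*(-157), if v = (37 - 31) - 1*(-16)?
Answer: -3366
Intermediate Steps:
v = 22 (v = 6 + 16 = 22)
88 + v*(-157) = 88 + 22*(-157) = 88 - 3454 = -3366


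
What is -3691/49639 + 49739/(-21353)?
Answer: -2547808144/1059941567 ≈ -2.4037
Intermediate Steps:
-3691/49639 + 49739/(-21353) = -3691*1/49639 + 49739*(-1/21353) = -3691/49639 - 49739/21353 = -2547808144/1059941567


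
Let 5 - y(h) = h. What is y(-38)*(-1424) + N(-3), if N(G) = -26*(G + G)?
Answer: -61076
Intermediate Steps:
N(G) = -52*G
y(h) = 5 - h
y(-38)*(-1424) + N(-3) = (5 - 1*(-38))*(-1424) - 52*(-3) = (5 + 38)*(-1424) + 156 = 43*(-1424) + 156 = -61232 + 156 = -61076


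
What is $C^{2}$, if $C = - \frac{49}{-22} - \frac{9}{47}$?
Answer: $\frac{4431025}{1069156} \approx 4.1444$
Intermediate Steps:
$C = \frac{2105}{1034}$ ($C = \left(-49\right) \left(- \frac{1}{22}\right) - \frac{9}{47} = \frac{49}{22} - \frac{9}{47} = \frac{2105}{1034} \approx 2.0358$)
$C^{2} = \left(\frac{2105}{1034}\right)^{2} = \frac{4431025}{1069156}$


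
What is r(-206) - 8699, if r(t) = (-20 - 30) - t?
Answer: -8543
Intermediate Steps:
r(t) = -50 - t
r(-206) - 8699 = (-50 - 1*(-206)) - 8699 = (-50 + 206) - 8699 = 156 - 8699 = -8543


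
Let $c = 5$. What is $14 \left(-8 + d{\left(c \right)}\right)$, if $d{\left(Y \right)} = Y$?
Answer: $-42$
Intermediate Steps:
$14 \left(-8 + d{\left(c \right)}\right) = 14 \left(-8 + 5\right) = 14 \left(-3\right) = -42$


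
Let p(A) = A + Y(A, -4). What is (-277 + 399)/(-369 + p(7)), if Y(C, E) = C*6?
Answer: -61/160 ≈ -0.38125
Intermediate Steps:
Y(C, E) = 6*C
p(A) = 7*A (p(A) = A + 6*A = 7*A)
(-277 + 399)/(-369 + p(7)) = (-277 + 399)/(-369 + 7*7) = 122/(-369 + 49) = 122/(-320) = 122*(-1/320) = -61/160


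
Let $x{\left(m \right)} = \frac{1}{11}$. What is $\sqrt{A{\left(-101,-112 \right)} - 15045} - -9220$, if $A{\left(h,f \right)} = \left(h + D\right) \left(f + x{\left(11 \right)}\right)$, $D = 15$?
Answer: $9220 + \frac{i \sqrt{655919}}{11} \approx 9220.0 + 73.626 i$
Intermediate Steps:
$x{\left(m \right)} = \frac{1}{11}$
$A{\left(h,f \right)} = \left(15 + h\right) \left(\frac{1}{11} + f\right)$ ($A{\left(h,f \right)} = \left(h + 15\right) \left(f + \frac{1}{11}\right) = \left(15 + h\right) \left(\frac{1}{11} + f\right)$)
$\sqrt{A{\left(-101,-112 \right)} - 15045} - -9220 = \sqrt{\left(\frac{15}{11} + 15 \left(-112\right) + \frac{1}{11} \left(-101\right) - -11312\right) - 15045} - -9220 = \sqrt{\left(\frac{15}{11} - 1680 - \frac{101}{11} + 11312\right) - 15045} + 9220 = \sqrt{\frac{105866}{11} - 15045} + 9220 = \sqrt{- \frac{59629}{11}} + 9220 = \frac{i \sqrt{655919}}{11} + 9220 = 9220 + \frac{i \sqrt{655919}}{11}$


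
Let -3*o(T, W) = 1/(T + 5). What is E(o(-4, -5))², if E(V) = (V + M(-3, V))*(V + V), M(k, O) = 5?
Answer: 784/81 ≈ 9.6790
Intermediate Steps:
o(T, W) = -1/(3*(5 + T)) (o(T, W) = -1/(3*(T + 5)) = -1/(3*(5 + T)))
E(V) = 2*V*(5 + V) (E(V) = (V + 5)*(V + V) = (5 + V)*(2*V) = 2*V*(5 + V))
E(o(-4, -5))² = (2*(-1/(15 + 3*(-4)))*(5 - 1/(15 + 3*(-4))))² = (2*(-1/(15 - 12))*(5 - 1/(15 - 12)))² = (2*(-1/3)*(5 - 1/3))² = (2*(-1*⅓)*(5 - 1*⅓))² = (2*(-⅓)*(5 - ⅓))² = (2*(-⅓)*(14/3))² = (-28/9)² = 784/81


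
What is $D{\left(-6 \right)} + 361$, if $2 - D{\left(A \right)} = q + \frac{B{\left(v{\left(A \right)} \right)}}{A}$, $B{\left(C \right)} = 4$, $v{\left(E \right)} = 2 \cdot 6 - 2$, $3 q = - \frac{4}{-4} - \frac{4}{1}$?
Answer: $\frac{1094}{3} \approx 364.67$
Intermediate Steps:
$q = -1$ ($q = \frac{- \frac{4}{-4} - \frac{4}{1}}{3} = \frac{\left(-4\right) \left(- \frac{1}{4}\right) - 4}{3} = \frac{1 - 4}{3} = \frac{1}{3} \left(-3\right) = -1$)
$v{\left(E \right)} = 10$ ($v{\left(E \right)} = 12 - 2 = 10$)
$D{\left(A \right)} = 3 - \frac{4}{A}$ ($D{\left(A \right)} = 2 - \left(-1 + \frac{4}{A}\right) = 2 + \left(1 - \frac{4}{A}\right) = 3 - \frac{4}{A}$)
$D{\left(-6 \right)} + 361 = \left(3 - \frac{4}{-6}\right) + 361 = \left(3 - - \frac{2}{3}\right) + 361 = \left(3 + \frac{2}{3}\right) + 361 = \frac{11}{3} + 361 = \frac{1094}{3}$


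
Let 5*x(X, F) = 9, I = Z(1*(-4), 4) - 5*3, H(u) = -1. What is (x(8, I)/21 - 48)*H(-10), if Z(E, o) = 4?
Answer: 1677/35 ≈ 47.914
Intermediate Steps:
I = -11 (I = 4 - 5*3 = 4 - 15 = -11)
x(X, F) = 9/5 (x(X, F) = (⅕)*9 = 9/5)
(x(8, I)/21 - 48)*H(-10) = ((9/5)/21 - 48)*(-1) = ((9/5)*(1/21) - 48)*(-1) = (3/35 - 48)*(-1) = -1677/35*(-1) = 1677/35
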